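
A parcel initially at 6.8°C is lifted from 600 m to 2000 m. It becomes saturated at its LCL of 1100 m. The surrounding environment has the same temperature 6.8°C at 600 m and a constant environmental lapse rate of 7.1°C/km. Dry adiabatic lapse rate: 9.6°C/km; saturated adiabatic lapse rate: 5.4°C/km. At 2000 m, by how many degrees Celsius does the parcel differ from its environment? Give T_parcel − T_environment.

Parcel:
  600 → 1100 m (dry, 9.6°C/km): ΔT = -9.6 × 0.5 = -4.8°C → T = 2°C
  1100 → 2000 m (saturated, 5.4°C/km): ΔT = -5.4 × 0.9 = -4.86°C → T = -2.86°C
Environment:
  600 → 2000 m (environment, 7.1°C/km): ΔT = -7.1 × 1.4 = -9.94°C → T = -3.14°C
T_parcel − T_env = -2.86 − (-3.14) = +0.28°C

+0.28°C (parcel warmer than environment)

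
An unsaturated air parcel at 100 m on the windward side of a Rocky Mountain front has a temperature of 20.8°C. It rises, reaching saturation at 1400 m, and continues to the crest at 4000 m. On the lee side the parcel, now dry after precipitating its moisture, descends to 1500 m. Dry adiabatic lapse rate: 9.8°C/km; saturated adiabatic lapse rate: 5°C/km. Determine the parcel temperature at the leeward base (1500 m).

100–1400 m, dry: Δz = 1.3 km ⇒ ΔT = -12.74°C; T = 8.06°C
1400–4000 m, saturated: Δz = 2.6 km ⇒ ΔT = -13°C; T = -4.94°C
4000–1500 m, dry descent: Δz = 2.5 km ⇒ ΔT = +24.5°C; T = 19.56°C

19.56°C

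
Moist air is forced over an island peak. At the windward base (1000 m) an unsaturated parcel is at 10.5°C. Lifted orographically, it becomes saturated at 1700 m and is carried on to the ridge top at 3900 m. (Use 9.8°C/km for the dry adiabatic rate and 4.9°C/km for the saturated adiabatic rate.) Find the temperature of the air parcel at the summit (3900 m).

1000 → 1700 m (dry, 9.8°C/km): ΔT = -9.8 × 0.7 = -6.86°C → T = 3.64°C
1700 → 3900 m (saturated, 4.9°C/km): ΔT = -4.9 × 2.2 = -10.78°C → T = -7.14°C

-7.14°C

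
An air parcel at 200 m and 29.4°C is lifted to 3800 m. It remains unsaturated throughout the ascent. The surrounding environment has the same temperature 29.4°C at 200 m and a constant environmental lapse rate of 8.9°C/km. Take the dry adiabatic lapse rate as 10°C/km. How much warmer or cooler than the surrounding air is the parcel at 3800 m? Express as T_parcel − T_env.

Parcel:
  200 → 3800 m (dry, 10°C/km): ΔT = -10 × 3.6 = -36°C → T = -6.6°C
Environment:
  200 → 3800 m (environment, 8.9°C/km): ΔT = -8.9 × 3.6 = -32.04°C → T = -2.64°C
T_parcel − T_env = -6.6 − (-2.64) = -3.96°C

-3.96°C (parcel cooler than environment)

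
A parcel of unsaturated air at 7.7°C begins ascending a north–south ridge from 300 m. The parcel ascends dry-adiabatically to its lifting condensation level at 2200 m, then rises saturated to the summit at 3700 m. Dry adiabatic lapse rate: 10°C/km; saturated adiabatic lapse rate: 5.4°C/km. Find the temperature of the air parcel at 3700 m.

From 300 m to 2200 m (dry): cools by 10 × 1.9 = 19°C, giving -11.3°C.
From 2200 m to 3700 m (saturated): cools by 5.4 × 1.5 = 8.1°C, giving -19.4°C.

-19.4°C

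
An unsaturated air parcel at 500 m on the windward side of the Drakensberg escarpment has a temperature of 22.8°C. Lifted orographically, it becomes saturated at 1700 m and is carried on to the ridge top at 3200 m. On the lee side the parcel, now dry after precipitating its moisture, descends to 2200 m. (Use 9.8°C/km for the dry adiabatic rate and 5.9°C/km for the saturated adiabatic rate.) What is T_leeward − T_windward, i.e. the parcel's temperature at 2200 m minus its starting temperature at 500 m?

-10.81°C

500–1700 m, dry: Δz = 1.2 km ⇒ ΔT = -11.76°C; T = 11.04°C
1700–3200 m, saturated: Δz = 1.5 km ⇒ ΔT = -8.85°C; T = 2.19°C
3200–2200 m, dry descent: Δz = 1 km ⇒ ΔT = +9.8°C; T = 11.99°C
Net change vs windward start: 11.99 − 22.8 = -10.81°C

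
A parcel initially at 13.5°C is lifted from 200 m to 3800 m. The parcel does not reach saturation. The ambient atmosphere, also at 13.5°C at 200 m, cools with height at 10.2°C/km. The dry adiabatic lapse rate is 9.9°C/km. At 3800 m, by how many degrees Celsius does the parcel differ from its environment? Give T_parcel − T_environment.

Parcel:
  200 → 3800 m (dry, 9.9°C/km): ΔT = -9.9 × 3.6 = -35.64°C → T = -22.14°C
Environment:
  200 → 3800 m (environment, 10.2°C/km): ΔT = -10.2 × 3.6 = -36.72°C → T = -23.22°C
T_parcel − T_env = -22.14 − (-23.22) = +1.08°C

+1.08°C (parcel warmer than environment)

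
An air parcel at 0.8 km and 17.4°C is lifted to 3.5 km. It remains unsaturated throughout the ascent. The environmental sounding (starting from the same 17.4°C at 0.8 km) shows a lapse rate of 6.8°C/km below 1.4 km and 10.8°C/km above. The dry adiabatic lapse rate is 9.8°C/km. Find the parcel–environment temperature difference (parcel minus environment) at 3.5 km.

Parcel:
  From 800 m to 3500 m (dry): cools by 9.8 × 2.7 = 26.46°C, giving -9.06°C.
Environment:
  From 800 m to 1400 m (environment, lower layer): cools by 6.8 × 0.6 = 4.08°C, giving 13.32°C.
  From 1400 m to 3500 m (environment, upper layer): cools by 10.8 × 2.1 = 22.68°C, giving -9.36°C.
T_parcel − T_env = -9.06 − (-9.36) = +0.3°C

+0.3°C (parcel warmer than environment)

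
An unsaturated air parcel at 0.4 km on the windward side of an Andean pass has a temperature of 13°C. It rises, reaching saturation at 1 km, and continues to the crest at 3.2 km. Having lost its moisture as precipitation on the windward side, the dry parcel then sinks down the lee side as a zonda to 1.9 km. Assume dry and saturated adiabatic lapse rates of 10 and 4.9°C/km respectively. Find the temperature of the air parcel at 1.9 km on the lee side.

9.22°C

Dry to 1000 m: -10 × 0.6 km = -6°C, so T = 7°C.
Saturated to 3200 m: -4.9 × 2.2 km = -10.78°C, so T = -3.78°C.
Dry descent to 1900 m: +10 × 1.3 km = +13°C, so T = 9.22°C.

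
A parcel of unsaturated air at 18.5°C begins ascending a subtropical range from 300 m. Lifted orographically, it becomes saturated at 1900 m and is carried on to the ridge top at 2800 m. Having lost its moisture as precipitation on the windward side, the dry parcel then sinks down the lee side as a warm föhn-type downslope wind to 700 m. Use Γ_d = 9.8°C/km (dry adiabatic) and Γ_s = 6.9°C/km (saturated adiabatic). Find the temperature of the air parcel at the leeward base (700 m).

17.19°C

300–1900 m, dry: Δz = 1.6 km ⇒ ΔT = -15.68°C; T = 2.82°C
1900–2800 m, saturated: Δz = 0.9 km ⇒ ΔT = -6.21°C; T = -3.39°C
2800–700 m, dry descent: Δz = 2.1 km ⇒ ΔT = +20.58°C; T = 17.19°C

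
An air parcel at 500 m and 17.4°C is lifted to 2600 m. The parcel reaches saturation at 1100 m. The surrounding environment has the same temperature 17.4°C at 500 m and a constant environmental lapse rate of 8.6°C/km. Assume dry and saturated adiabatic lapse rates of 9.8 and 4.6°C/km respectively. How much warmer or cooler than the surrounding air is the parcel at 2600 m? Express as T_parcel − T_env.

+5.28°C (parcel warmer than environment)

Parcel:
  500–1100 m, dry: Δz = 0.6 km ⇒ ΔT = -5.88°C; T = 11.52°C
  1100–2600 m, saturated: Δz = 1.5 km ⇒ ΔT = -6.9°C; T = 4.62°C
Environment:
  500–2600 m, environment: Δz = 2.1 km ⇒ ΔT = -18.06°C; T = -0.66°C
T_parcel − T_env = 4.62 − (-0.66) = +5.28°C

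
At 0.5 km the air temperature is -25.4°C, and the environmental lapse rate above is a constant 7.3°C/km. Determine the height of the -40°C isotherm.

Height above start = (-25.4 − (-40)) / 7.3 = 2 km
Altitude = 500 m + 2000 m = 2500 m

2.5 km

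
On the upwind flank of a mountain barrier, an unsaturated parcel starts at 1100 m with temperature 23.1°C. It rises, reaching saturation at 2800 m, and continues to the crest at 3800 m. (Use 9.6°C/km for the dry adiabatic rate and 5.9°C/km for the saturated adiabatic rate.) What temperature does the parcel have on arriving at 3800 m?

0.88°C

From 1100 m to 2800 m (dry): cools by 9.6 × 1.7 = 16.32°C, giving 6.78°C.
From 2800 m to 3800 m (saturated): cools by 5.9 × 1 = 5.9°C, giving 0.88°C.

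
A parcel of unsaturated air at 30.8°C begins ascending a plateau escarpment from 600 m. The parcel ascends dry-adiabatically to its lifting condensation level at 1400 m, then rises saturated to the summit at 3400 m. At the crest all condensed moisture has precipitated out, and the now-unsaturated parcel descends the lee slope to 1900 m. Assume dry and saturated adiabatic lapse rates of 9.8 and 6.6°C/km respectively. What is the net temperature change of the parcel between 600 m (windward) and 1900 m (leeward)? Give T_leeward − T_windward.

-6.34°C

Dry to 1400 m: -9.8 × 0.8 km = -7.84°C, so T = 22.96°C.
Saturated to 3400 m: -6.6 × 2 km = -13.2°C, so T = 9.76°C.
Dry descent to 1900 m: +9.8 × 1.5 km = +14.7°C, so T = 24.46°C.
Net change vs windward start: 24.46 − 30.8 = -6.34°C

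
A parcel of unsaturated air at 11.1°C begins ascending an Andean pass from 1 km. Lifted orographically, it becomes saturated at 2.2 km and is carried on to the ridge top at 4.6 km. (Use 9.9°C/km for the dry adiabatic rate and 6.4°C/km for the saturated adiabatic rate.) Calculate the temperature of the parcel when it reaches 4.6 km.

Dry to 2200 m: -9.9 × 1.2 km = -11.88°C, so T = -0.78°C.
Saturated to 4600 m: -6.4 × 2.4 km = -15.36°C, so T = -16.14°C.

-16.14°C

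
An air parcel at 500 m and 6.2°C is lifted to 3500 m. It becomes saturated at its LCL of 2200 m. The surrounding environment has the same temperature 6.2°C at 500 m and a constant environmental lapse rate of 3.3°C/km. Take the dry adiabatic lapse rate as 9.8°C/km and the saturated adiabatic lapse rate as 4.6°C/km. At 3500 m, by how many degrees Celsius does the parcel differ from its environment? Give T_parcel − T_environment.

-12.74°C (parcel cooler than environment)

Parcel:
  Dry to 2200 m: -9.8 × 1.7 km = -16.66°C, so T = -10.46°C.
  Saturated to 3500 m: -4.6 × 1.3 km = -5.98°C, so T = -16.44°C.
Environment:
  Environment to 3500 m: -3.3 × 3 km = -9.9°C, so T = -3.7°C.
T_parcel − T_env = -16.44 − (-3.7) = -12.74°C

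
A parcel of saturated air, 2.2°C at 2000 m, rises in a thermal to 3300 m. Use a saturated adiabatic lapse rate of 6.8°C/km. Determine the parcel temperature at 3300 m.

-6.64°C

2000–3300 m, saturated adiabatic: Δz = 1.3 km ⇒ ΔT = -8.84°C; T = -6.64°C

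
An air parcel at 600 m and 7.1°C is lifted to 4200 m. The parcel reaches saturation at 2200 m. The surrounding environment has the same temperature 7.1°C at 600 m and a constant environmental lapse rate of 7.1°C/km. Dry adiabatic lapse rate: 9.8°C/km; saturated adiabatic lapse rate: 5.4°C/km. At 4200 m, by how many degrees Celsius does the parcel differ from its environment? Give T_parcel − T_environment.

-0.92°C (parcel cooler than environment)

Parcel:
  From 600 m to 2200 m (dry): cools by 9.8 × 1.6 = 15.68°C, giving -8.58°C.
  From 2200 m to 4200 m (saturated): cools by 5.4 × 2 = 10.8°C, giving -19.38°C.
Environment:
  From 600 m to 4200 m (environment): cools by 7.1 × 3.6 = 25.56°C, giving -18.46°C.
T_parcel − T_env = -19.38 − (-18.46) = -0.92°C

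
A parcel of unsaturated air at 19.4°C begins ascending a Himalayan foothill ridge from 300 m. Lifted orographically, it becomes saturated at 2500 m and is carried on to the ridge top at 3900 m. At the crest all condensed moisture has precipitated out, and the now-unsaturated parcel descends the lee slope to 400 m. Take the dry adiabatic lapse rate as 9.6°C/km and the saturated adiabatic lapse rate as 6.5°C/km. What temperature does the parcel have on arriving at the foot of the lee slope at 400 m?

22.78°C

300 → 2500 m (dry, 9.6°C/km): ΔT = -9.6 × 2.2 = -21.12°C → T = -1.72°C
2500 → 3900 m (saturated, 6.5°C/km): ΔT = -6.5 × 1.4 = -9.1°C → T = -10.82°C
3900 → 400 m (dry descent, 9.6°C/km): ΔT = +9.6 × 3.5 = +33.6°C → T = 22.78°C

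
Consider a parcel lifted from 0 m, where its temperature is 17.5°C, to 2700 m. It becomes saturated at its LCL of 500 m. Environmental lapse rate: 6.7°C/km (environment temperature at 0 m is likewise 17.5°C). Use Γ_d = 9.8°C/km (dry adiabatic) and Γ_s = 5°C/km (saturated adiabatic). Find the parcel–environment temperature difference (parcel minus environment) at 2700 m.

+2.19°C (parcel warmer than environment)

Parcel:
  Dry to 500 m: -9.8 × 0.5 km = -4.9°C, so T = 12.6°C.
  Saturated to 2700 m: -5 × 2.2 km = -11°C, so T = 1.6°C.
Environment:
  Environment to 2700 m: -6.7 × 2.7 km = -18.09°C, so T = -0.59°C.
T_parcel − T_env = 1.6 − (-0.59) = +2.19°C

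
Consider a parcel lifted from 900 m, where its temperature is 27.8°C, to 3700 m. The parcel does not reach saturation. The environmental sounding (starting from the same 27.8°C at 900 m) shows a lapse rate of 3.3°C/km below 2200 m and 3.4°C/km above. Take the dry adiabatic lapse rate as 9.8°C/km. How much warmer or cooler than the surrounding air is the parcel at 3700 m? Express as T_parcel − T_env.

-18.05°C (parcel cooler than environment)

Parcel:
  From 900 m to 3700 m (dry): cools by 9.8 × 2.8 = 27.44°C, giving 0.36°C.
Environment:
  From 900 m to 2200 m (environment, lower layer): cools by 3.3 × 1.3 = 4.29°C, giving 23.51°C.
  From 2200 m to 3700 m (environment, upper layer): cools by 3.4 × 1.5 = 5.1°C, giving 18.41°C.
T_parcel − T_env = 0.36 − 18.41 = -18.05°C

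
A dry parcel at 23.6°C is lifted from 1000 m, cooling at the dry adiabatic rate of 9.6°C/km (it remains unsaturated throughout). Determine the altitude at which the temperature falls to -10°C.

Height above start = (23.6 − (-10)) / 9.6 = 3.5 km
Altitude = 1000 m + 3500 m = 4500 m

4500 m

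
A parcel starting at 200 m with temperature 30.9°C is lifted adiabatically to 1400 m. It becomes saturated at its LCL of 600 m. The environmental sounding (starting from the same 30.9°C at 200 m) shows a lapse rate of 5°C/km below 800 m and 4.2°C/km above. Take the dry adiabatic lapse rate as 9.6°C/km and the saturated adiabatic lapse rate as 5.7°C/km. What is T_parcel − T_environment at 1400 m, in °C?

Parcel:
  From 200 m to 600 m (dry): cools by 9.6 × 0.4 = 3.84°C, giving 27.06°C.
  From 600 m to 1400 m (saturated): cools by 5.7 × 0.8 = 4.56°C, giving 22.5°C.
Environment:
  From 200 m to 800 m (environment, lower layer): cools by 5 × 0.6 = 3°C, giving 27.9°C.
  From 800 m to 1400 m (environment, upper layer): cools by 4.2 × 0.6 = 2.52°C, giving 25.38°C.
T_parcel − T_env = 22.5 − 25.38 = -2.88°C

-2.88°C (parcel cooler than environment)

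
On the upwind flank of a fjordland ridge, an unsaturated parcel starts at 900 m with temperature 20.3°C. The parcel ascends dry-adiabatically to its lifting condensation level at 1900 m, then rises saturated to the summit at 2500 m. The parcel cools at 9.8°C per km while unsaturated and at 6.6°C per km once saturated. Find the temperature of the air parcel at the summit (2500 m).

6.54°C

900 → 1900 m (dry, 9.8°C/km): ΔT = -9.8 × 1 = -9.8°C → T = 10.5°C
1900 → 2500 m (saturated, 6.6°C/km): ΔT = -6.6 × 0.6 = -3.96°C → T = 6.54°C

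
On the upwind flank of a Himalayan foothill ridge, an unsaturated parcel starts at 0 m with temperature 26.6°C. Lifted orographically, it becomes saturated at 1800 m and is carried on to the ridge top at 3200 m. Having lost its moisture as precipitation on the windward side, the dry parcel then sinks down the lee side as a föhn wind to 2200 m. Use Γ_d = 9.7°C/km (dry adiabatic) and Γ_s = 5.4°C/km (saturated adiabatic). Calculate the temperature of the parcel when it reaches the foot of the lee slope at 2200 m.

11.28°C

0 → 1800 m (dry, 9.7°C/km): ΔT = -9.7 × 1.8 = -17.46°C → T = 9.14°C
1800 → 3200 m (saturated, 5.4°C/km): ΔT = -5.4 × 1.4 = -7.56°C → T = 1.58°C
3200 → 2200 m (dry descent, 9.7°C/km): ΔT = +9.7 × 1 = +9.7°C → T = 11.28°C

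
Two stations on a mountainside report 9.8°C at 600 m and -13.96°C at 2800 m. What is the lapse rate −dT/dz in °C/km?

Γ = −ΔT/Δz = (9.8 − (-13.96)) / (2800 − 600) m
  = 23.76°C / 2.2 km = 10.8°C/km

10.8°C/km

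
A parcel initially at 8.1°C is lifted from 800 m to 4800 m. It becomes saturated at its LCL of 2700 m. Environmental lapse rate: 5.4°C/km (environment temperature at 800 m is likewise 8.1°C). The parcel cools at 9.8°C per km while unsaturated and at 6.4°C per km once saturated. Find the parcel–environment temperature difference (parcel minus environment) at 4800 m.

-10.46°C (parcel cooler than environment)

Parcel:
  800 → 2700 m (dry, 9.8°C/km): ΔT = -9.8 × 1.9 = -18.62°C → T = -10.52°C
  2700 → 4800 m (saturated, 6.4°C/km): ΔT = -6.4 × 2.1 = -13.44°C → T = -23.96°C
Environment:
  800 → 4800 m (environment, 5.4°C/km): ΔT = -5.4 × 4 = -21.6°C → T = -13.5°C
T_parcel − T_env = -23.96 − (-13.5) = -10.46°C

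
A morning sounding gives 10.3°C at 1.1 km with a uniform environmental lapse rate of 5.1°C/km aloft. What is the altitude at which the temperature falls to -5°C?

4.1 km

Height above start = (10.3 − (-5)) / 5.1 = 3 km
Altitude = 1100 m + 3000 m = 4100 m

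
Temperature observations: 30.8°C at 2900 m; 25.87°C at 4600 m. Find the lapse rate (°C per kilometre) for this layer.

2.9°C/km

Γ = −ΔT/Δz = (30.8 − 25.87) / (4600 − 2900) m
  = 4.93°C / 1.7 km = 2.9°C/km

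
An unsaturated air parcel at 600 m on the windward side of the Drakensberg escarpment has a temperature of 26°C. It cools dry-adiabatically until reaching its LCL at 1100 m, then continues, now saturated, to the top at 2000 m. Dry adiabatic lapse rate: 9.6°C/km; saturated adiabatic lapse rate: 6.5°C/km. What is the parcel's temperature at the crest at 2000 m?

15.35°C

Dry to 1100 m: -9.6 × 0.5 km = -4.8°C, so T = 21.2°C.
Saturated to 2000 m: -6.5 × 0.9 km = -5.85°C, so T = 15.35°C.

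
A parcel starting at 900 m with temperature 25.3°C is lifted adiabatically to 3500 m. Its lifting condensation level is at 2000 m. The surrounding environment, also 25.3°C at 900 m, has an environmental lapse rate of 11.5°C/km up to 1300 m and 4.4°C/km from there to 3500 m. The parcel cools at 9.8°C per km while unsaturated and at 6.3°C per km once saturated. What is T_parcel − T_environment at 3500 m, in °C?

-5.95°C (parcel cooler than environment)

Parcel:
  Dry to 2000 m: -9.8 × 1.1 km = -10.78°C, so T = 14.52°C.
  Saturated to 3500 m: -6.3 × 1.5 km = -9.45°C, so T = 5.07°C.
Environment:
  Environment, lower layer to 1300 m: -11.5 × 0.4 km = -4.6°C, so T = 20.7°C.
  Environment, upper layer to 3500 m: -4.4 × 2.2 km = -9.68°C, so T = 11.02°C.
T_parcel − T_env = 5.07 − 11.02 = -5.95°C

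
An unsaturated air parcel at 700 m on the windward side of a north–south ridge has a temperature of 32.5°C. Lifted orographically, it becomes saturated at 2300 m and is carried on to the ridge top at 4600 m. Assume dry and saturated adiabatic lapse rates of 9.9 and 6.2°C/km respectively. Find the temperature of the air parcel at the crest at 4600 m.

2.4°C

700–2300 m, dry: Δz = 1.6 km ⇒ ΔT = -15.84°C; T = 16.66°C
2300–4600 m, saturated: Δz = 2.3 km ⇒ ΔT = -14.26°C; T = 2.4°C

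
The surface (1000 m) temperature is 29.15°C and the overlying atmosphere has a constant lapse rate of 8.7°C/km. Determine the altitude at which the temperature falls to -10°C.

Height above start = (29.15 − (-10)) / 8.7 = 4.5 km
Altitude = 1000 m + 4500 m = 5500 m

5500 m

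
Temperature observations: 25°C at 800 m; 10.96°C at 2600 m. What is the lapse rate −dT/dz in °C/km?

7.8°C/km

Γ = −ΔT/Δz = (25 − 10.96) / (2600 − 800) m
  = 14.04°C / 1.8 km = 7.8°C/km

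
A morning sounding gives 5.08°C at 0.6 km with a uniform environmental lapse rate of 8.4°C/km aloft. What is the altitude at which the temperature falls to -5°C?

Height above start = (5.08 − (-5)) / 8.4 = 1.2 km
Altitude = 600 m + 1200 m = 1800 m

1.8 km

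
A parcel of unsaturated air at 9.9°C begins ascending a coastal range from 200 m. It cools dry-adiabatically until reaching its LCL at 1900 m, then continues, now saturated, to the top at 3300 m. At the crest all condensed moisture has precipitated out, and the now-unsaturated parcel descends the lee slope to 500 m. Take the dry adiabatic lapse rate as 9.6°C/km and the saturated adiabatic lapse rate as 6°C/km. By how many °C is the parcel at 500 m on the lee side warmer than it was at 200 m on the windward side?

+2.16°C

200–1900 m, dry: Δz = 1.7 km ⇒ ΔT = -16.32°C; T = -6.42°C
1900–3300 m, saturated: Δz = 1.4 km ⇒ ΔT = -8.4°C; T = -14.82°C
3300–500 m, dry descent: Δz = 2.8 km ⇒ ΔT = +26.88°C; T = 12.06°C
Net change vs windward start: 12.06 − 9.9 = +2.16°C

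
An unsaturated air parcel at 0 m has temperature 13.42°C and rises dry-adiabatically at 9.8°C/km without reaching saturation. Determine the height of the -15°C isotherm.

2900 m

Height above start = (13.42 − (-15)) / 9.8 = 2.9 km
Altitude = 0 m + 2900 m = 2900 m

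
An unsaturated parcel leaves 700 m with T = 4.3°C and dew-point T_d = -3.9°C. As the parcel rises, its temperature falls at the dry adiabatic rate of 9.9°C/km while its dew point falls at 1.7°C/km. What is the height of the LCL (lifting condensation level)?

1700 m

T and T_d converge at 9.9 − 1.7 = 8.2°C per km
Height above start = (4.3 − (-3.9)) / 8.2 = 1 km
LCL altitude = 700 m + 1000 m = 1700 m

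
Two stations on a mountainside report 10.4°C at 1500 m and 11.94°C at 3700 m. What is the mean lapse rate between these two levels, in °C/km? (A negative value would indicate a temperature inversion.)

Γ = −ΔT/Δz = (10.4 − 11.94) / (3700 − 1500) m
  = -1.54°C / 2.2 km = -0.7°C/km

-0.7°C/km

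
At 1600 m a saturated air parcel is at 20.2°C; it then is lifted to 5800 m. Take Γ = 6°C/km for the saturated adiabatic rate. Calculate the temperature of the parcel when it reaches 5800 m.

-5°C

1600–5800 m, saturated adiabatic: Δz = 4.2 km ⇒ ΔT = -25.2°C; T = -5°C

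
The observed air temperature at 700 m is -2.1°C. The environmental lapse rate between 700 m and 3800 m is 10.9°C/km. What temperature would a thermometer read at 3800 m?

From 700 m to 3800 m (environmental): cools by 10.9 × 3.1 = 33.79°C, giving -35.89°C.

-35.89°C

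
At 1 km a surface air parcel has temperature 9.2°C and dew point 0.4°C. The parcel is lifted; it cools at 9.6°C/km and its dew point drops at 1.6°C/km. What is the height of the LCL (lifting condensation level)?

2.1 km

T and T_d converge at 9.6 − 1.6 = 8°C per km
Height above start = (9.2 − 0.4) / 8 = 1.1 km
LCL altitude = 1000 m + 1100 m = 2100 m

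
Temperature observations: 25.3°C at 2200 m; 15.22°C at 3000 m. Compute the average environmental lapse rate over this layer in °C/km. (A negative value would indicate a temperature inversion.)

Γ = −ΔT/Δz = (25.3 − 15.22) / (3000 − 2200) m
  = 10.08°C / 0.8 km = 12.6°C/km

12.6°C/km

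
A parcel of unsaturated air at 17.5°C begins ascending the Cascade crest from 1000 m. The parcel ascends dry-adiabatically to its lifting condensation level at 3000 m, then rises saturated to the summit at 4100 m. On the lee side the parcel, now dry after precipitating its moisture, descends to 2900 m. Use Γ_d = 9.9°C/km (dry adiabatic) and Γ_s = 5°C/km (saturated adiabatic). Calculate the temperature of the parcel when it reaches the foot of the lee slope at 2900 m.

4.08°C

1000–3000 m, dry: Δz = 2 km ⇒ ΔT = -19.8°C; T = -2.3°C
3000–4100 m, saturated: Δz = 1.1 km ⇒ ΔT = -5.5°C; T = -7.8°C
4100–2900 m, dry descent: Δz = 1.2 km ⇒ ΔT = +11.88°C; T = 4.08°C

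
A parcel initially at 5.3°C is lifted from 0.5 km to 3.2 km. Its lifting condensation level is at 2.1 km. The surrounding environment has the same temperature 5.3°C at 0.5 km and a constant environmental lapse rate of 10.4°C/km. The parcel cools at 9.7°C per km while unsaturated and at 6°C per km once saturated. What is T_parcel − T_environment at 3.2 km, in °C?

+5.96°C (parcel warmer than environment)

Parcel:
  Dry to 2100 m: -9.7 × 1.6 km = -15.52°C, so T = -10.22°C.
  Saturated to 3200 m: -6 × 1.1 km = -6.6°C, so T = -16.82°C.
Environment:
  Environment to 3200 m: -10.4 × 2.7 km = -28.08°C, so T = -22.78°C.
T_parcel − T_env = -16.82 − (-22.78) = +5.96°C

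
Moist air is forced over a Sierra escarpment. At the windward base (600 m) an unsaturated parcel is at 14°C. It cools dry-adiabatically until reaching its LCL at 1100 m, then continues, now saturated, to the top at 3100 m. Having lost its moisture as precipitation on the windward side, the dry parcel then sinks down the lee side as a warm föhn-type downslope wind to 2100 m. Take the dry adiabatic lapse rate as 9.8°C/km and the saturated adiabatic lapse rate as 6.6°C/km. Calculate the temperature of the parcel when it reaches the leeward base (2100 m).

5.7°C

From 600 m to 1100 m (dry): cools by 9.8 × 0.5 = 4.9°C, giving 9.1°C.
From 1100 m to 3100 m (saturated): cools by 6.6 × 2 = 13.2°C, giving -4.1°C.
From 3100 m to 2100 m (dry descent): warms by 9.8 × 1 = 9.8°C, giving 5.7°C.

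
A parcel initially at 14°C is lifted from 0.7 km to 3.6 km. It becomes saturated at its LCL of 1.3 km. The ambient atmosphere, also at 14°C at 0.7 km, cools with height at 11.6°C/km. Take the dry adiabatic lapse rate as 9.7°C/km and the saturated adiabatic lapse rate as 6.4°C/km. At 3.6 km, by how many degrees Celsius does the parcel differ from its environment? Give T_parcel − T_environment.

Parcel:
  Dry to 1300 m: -9.7 × 0.6 km = -5.82°C, so T = 8.18°C.
  Saturated to 3600 m: -6.4 × 2.3 km = -14.72°C, so T = -6.54°C.
Environment:
  Environment to 3600 m: -11.6 × 2.9 km = -33.64°C, so T = -19.64°C.
T_parcel − T_env = -6.54 − (-19.64) = +13.1°C

+13.1°C (parcel warmer than environment)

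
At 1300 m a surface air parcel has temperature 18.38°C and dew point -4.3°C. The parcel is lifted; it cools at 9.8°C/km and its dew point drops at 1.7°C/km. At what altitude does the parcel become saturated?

4100 m

T and T_d converge at 9.8 − 1.7 = 8.1°C per km
Height above start = (18.38 − (-4.3)) / 8.1 = 2.8 km
LCL altitude = 1300 m + 2800 m = 4100 m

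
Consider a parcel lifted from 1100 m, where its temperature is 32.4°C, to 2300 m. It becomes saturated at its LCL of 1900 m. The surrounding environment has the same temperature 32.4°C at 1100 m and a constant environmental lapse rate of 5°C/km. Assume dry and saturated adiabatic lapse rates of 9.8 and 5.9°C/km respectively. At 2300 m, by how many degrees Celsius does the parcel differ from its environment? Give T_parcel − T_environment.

-4.2°C (parcel cooler than environment)

Parcel:
  From 1100 m to 1900 m (dry): cools by 9.8 × 0.8 = 7.84°C, giving 24.56°C.
  From 1900 m to 2300 m (saturated): cools by 5.9 × 0.4 = 2.36°C, giving 22.2°C.
Environment:
  From 1100 m to 2300 m (environment): cools by 5 × 1.2 = 6°C, giving 26.4°C.
T_parcel − T_env = 22.2 − 26.4 = -4.2°C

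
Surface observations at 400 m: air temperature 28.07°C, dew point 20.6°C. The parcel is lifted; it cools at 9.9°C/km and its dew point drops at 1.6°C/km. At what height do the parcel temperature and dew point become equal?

1300 m

T and T_d converge at 9.9 − 1.6 = 8.3°C per km
Height above start = (28.07 − 20.6) / 8.3 = 0.9 km
LCL altitude = 400 m + 900 m = 1300 m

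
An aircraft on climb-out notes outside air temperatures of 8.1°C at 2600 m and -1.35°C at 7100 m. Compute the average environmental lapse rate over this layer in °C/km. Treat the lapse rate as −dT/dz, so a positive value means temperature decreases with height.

2.1°C/km

Γ = −ΔT/Δz = (8.1 − (-1.35)) / (7100 − 2600) m
  = 9.45°C / 4.5 km = 2.1°C/km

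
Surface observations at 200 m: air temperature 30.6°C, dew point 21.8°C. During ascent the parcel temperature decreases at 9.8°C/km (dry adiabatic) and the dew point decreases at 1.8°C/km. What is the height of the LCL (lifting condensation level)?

T and T_d converge at 9.8 − 1.8 = 8°C per km
Height above start = (30.6 − 21.8) / 8 = 1.1 km
LCL altitude = 200 m + 1100 m = 1300 m

1300 m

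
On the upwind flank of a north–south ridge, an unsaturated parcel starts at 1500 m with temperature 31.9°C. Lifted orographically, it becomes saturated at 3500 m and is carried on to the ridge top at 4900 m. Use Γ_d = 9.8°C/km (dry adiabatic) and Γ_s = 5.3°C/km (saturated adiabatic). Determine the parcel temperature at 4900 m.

4.88°C

1500 → 3500 m (dry, 9.8°C/km): ΔT = -9.8 × 2 = -19.6°C → T = 12.3°C
3500 → 4900 m (saturated, 5.3°C/km): ΔT = -5.3 × 1.4 = -7.42°C → T = 4.88°C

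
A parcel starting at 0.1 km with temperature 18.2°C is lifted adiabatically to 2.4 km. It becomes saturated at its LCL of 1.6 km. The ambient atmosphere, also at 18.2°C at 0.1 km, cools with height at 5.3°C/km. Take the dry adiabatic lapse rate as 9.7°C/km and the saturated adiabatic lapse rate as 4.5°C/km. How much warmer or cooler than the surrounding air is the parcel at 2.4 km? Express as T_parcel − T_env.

-5.96°C (parcel cooler than environment)

Parcel:
  100 → 1600 m (dry, 9.7°C/km): ΔT = -9.7 × 1.5 = -14.55°C → T = 3.65°C
  1600 → 2400 m (saturated, 4.5°C/km): ΔT = -4.5 × 0.8 = -3.6°C → T = 0.05°C
Environment:
  100 → 2400 m (environment, 5.3°C/km): ΔT = -5.3 × 2.3 = -12.19°C → T = 6.01°C
T_parcel − T_env = 0.05 − 6.01 = -5.96°C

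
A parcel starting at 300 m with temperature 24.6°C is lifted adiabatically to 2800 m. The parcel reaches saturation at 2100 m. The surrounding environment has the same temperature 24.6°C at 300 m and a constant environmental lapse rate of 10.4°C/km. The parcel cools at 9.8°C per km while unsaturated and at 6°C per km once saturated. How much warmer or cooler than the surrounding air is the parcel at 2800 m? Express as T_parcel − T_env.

+4.16°C (parcel warmer than environment)

Parcel:
  From 300 m to 2100 m (dry): cools by 9.8 × 1.8 = 17.64°C, giving 6.96°C.
  From 2100 m to 2800 m (saturated): cools by 6 × 0.7 = 4.2°C, giving 2.76°C.
Environment:
  From 300 m to 2800 m (environment): cools by 10.4 × 2.5 = 26°C, giving -1.4°C.
T_parcel − T_env = 2.76 − (-1.4) = +4.16°C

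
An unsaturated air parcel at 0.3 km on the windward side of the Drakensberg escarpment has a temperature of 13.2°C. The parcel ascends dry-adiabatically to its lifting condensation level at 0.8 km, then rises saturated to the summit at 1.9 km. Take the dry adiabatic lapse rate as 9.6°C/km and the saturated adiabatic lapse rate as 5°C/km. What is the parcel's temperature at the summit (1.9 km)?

Dry to 800 m: -9.6 × 0.5 km = -4.8°C, so T = 8.4°C.
Saturated to 1900 m: -5 × 1.1 km = -5.5°C, so T = 2.9°C.

2.9°C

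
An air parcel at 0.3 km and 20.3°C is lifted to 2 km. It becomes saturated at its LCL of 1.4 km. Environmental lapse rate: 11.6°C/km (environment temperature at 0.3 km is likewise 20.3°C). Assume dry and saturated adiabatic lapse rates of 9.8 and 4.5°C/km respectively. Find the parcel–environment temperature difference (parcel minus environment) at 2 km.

+6.24°C (parcel warmer than environment)

Parcel:
  300 → 1400 m (dry, 9.8°C/km): ΔT = -9.8 × 1.1 = -10.78°C → T = 9.52°C
  1400 → 2000 m (saturated, 4.5°C/km): ΔT = -4.5 × 0.6 = -2.7°C → T = 6.82°C
Environment:
  300 → 2000 m (environment, 11.6°C/km): ΔT = -11.6 × 1.7 = -19.72°C → T = 0.58°C
T_parcel − T_env = 6.82 − 0.58 = +6.24°C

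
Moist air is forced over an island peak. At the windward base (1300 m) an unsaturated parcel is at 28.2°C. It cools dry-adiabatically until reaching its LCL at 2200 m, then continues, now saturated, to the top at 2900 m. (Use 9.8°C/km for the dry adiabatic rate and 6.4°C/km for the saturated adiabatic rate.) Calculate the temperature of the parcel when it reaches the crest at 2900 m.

From 1300 m to 2200 m (dry): cools by 9.8 × 0.9 = 8.82°C, giving 19.38°C.
From 2200 m to 2900 m (saturated): cools by 6.4 × 0.7 = 4.48°C, giving 14.9°C.

14.9°C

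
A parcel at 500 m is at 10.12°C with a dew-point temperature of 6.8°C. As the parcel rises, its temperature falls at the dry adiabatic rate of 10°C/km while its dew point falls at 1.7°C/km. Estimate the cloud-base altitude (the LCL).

900 m

T and T_d converge at 10 − 1.7 = 8.3°C per km
Height above start = (10.12 − 6.8) / 8.3 = 0.4 km
LCL altitude = 500 m + 400 m = 900 m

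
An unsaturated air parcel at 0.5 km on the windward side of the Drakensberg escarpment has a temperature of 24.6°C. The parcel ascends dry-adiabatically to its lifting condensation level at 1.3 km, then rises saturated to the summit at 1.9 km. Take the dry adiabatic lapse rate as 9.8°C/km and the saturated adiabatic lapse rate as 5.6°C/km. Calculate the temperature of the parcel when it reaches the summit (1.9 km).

13.4°C

500 → 1300 m (dry, 9.8°C/km): ΔT = -9.8 × 0.8 = -7.84°C → T = 16.76°C
1300 → 1900 m (saturated, 5.6°C/km): ΔT = -5.6 × 0.6 = -3.36°C → T = 13.4°C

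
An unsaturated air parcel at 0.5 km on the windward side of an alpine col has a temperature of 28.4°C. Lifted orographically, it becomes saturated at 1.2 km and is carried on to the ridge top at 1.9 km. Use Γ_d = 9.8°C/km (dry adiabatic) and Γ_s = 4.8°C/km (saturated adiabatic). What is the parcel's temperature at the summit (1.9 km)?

18.18°C

From 500 m to 1200 m (dry): cools by 9.8 × 0.7 = 6.86°C, giving 21.54°C.
From 1200 m to 1900 m (saturated): cools by 4.8 × 0.7 = 3.36°C, giving 18.18°C.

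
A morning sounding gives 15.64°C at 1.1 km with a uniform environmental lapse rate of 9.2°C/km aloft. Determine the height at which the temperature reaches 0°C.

2.8 km

Height above start = (15.64 − 0) / 9.2 = 1.7 km
Altitude = 1100 m + 1700 m = 2800 m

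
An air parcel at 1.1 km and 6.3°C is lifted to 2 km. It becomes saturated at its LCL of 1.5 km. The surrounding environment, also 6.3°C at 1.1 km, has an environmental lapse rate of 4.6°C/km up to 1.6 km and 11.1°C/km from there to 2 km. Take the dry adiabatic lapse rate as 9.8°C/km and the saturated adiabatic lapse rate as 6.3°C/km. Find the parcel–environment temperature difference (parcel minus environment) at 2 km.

-0.33°C (parcel cooler than environment)

Parcel:
  Dry to 1500 m: -9.8 × 0.4 km = -3.92°C, so T = 2.38°C.
  Saturated to 2000 m: -6.3 × 0.5 km = -3.15°C, so T = -0.77°C.
Environment:
  Environment, lower layer to 1600 m: -4.6 × 0.5 km = -2.3°C, so T = 4°C.
  Environment, upper layer to 2000 m: -11.1 × 0.4 km = -4.44°C, so T = -0.44°C.
T_parcel − T_env = -0.77 − (-0.44) = -0.33°C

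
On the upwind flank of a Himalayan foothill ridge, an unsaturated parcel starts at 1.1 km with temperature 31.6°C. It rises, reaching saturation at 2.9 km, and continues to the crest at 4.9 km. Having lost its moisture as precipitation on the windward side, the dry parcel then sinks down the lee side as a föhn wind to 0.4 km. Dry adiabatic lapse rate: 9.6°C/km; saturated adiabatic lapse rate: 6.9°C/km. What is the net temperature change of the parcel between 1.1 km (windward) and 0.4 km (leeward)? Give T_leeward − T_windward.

1100 → 2900 m (dry, 9.6°C/km): ΔT = -9.6 × 1.8 = -17.28°C → T = 14.32°C
2900 → 4900 m (saturated, 6.9°C/km): ΔT = -6.9 × 2 = -13.8°C → T = 0.52°C
4900 → 400 m (dry descent, 9.6°C/km): ΔT = +9.6 × 4.5 = +43.2°C → T = 43.72°C
Net change vs windward start: 43.72 − 31.6 = +12.12°C

+12.12°C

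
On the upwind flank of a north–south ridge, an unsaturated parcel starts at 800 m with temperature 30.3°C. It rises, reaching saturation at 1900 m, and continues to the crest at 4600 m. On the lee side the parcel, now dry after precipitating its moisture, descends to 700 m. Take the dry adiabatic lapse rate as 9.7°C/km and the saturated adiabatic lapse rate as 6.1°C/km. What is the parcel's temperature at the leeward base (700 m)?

40.99°C

From 800 m to 1900 m (dry): cools by 9.7 × 1.1 = 10.67°C, giving 19.63°C.
From 1900 m to 4600 m (saturated): cools by 6.1 × 2.7 = 16.47°C, giving 3.16°C.
From 4600 m to 700 m (dry descent): warms by 9.7 × 3.9 = 37.83°C, giving 40.99°C.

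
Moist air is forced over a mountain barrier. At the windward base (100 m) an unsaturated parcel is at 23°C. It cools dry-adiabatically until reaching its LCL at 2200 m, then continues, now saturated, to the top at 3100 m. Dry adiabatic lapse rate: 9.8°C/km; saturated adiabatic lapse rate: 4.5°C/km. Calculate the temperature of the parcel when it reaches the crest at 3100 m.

-1.63°C

100 → 2200 m (dry, 9.8°C/km): ΔT = -9.8 × 2.1 = -20.58°C → T = 2.42°C
2200 → 3100 m (saturated, 4.5°C/km): ΔT = -4.5 × 0.9 = -4.05°C → T = -1.63°C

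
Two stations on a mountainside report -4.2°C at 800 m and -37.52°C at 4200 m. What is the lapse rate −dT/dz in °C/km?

Γ = −ΔT/Δz = (-4.2 − (-37.52)) / (4200 − 800) m
  = 33.32°C / 3.4 km = 9.8°C/km

9.8°C/km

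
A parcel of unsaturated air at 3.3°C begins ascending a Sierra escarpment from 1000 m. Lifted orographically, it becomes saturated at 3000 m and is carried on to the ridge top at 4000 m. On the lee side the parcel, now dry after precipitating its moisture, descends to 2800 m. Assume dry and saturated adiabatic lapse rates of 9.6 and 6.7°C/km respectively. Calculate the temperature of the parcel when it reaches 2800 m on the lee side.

-11.08°C

1000 → 3000 m (dry, 9.6°C/km): ΔT = -9.6 × 2 = -19.2°C → T = -15.9°C
3000 → 4000 m (saturated, 6.7°C/km): ΔT = -6.7 × 1 = -6.7°C → T = -22.6°C
4000 → 2800 m (dry descent, 9.6°C/km): ΔT = +9.6 × 1.2 = +11.52°C → T = -11.08°C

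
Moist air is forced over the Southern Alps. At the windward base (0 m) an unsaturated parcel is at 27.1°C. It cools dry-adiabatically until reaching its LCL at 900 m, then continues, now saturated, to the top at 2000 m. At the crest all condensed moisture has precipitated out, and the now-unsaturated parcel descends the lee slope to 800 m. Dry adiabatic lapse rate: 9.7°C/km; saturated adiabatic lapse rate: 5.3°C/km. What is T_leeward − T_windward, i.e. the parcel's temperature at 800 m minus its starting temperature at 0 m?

0–900 m, dry: Δz = 0.9 km ⇒ ΔT = -8.73°C; T = 18.37°C
900–2000 m, saturated: Δz = 1.1 km ⇒ ΔT = -5.83°C; T = 12.54°C
2000–800 m, dry descent: Δz = 1.2 km ⇒ ΔT = +11.64°C; T = 24.18°C
Net change vs windward start: 24.18 − 27.1 = -2.92°C

-2.92°C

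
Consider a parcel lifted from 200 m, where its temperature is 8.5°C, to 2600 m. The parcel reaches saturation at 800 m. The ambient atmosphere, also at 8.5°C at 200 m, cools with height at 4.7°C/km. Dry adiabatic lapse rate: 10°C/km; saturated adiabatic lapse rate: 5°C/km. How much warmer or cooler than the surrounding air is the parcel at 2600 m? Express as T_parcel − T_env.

Parcel:
  200–800 m, dry: Δz = 0.6 km ⇒ ΔT = -6°C; T = 2.5°C
  800–2600 m, saturated: Δz = 1.8 km ⇒ ΔT = -9°C; T = -6.5°C
Environment:
  200–2600 m, environment: Δz = 2.4 km ⇒ ΔT = -11.28°C; T = -2.78°C
T_parcel − T_env = -6.5 − (-2.78) = -3.72°C

-3.72°C (parcel cooler than environment)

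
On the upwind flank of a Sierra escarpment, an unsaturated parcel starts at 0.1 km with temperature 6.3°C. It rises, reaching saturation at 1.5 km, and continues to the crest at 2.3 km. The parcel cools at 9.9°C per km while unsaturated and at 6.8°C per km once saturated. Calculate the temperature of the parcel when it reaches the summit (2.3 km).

-13°C

100 → 1500 m (dry, 9.9°C/km): ΔT = -9.9 × 1.4 = -13.86°C → T = -7.56°C
1500 → 2300 m (saturated, 6.8°C/km): ΔT = -6.8 × 0.8 = -5.44°C → T = -13°C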